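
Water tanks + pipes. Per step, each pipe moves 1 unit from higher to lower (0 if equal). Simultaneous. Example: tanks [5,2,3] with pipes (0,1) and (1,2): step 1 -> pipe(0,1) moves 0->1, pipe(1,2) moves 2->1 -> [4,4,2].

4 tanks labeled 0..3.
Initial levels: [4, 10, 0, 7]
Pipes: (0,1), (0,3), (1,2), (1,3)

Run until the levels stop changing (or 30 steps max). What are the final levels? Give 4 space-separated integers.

Answer: 6 3 6 6

Derivation:
Step 1: flows [1->0,3->0,1->2,1->3] -> levels [6 7 1 7]
Step 2: flows [1->0,3->0,1->2,1=3] -> levels [8 5 2 6]
Step 3: flows [0->1,0->3,1->2,3->1] -> levels [6 6 3 6]
Step 4: flows [0=1,0=3,1->2,1=3] -> levels [6 5 4 6]
Step 5: flows [0->1,0=3,1->2,3->1] -> levels [5 6 5 5]
Step 6: flows [1->0,0=3,1->2,1->3] -> levels [6 3 6 6]
Step 7: flows [0->1,0=3,2->1,3->1] -> levels [5 6 5 5]
  -> period-2 cycle: step 7 state = step 5 state; never stabilizes
  -> state at step 30: (30-5) mod 2 = 1, same as step 6 -> [6 3 6 6]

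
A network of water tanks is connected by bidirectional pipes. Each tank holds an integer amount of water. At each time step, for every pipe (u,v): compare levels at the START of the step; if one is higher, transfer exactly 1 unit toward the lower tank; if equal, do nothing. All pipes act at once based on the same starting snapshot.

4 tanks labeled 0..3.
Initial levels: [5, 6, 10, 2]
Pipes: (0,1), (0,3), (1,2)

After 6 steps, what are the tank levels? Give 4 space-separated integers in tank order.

Answer: 7 5 6 5

Derivation:
Step 1: flows [1->0,0->3,2->1] -> levels [5 6 9 3]
Step 2: flows [1->0,0->3,2->1] -> levels [5 6 8 4]
Step 3: flows [1->0,0->3,2->1] -> levels [5 6 7 5]
Step 4: flows [1->0,0=3,2->1] -> levels [6 6 6 5]
Step 5: flows [0=1,0->3,1=2] -> levels [5 6 6 6]
Step 6: flows [1->0,3->0,1=2] -> levels [7 5 6 5]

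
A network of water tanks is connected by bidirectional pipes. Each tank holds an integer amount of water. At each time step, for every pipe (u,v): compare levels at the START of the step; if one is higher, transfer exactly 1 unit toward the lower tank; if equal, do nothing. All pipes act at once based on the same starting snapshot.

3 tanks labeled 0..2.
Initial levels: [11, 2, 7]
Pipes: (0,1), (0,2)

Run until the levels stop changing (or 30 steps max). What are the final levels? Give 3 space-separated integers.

Answer: 8 6 6

Derivation:
Step 1: flows [0->1,0->2] -> levels [9 3 8]
Step 2: flows [0->1,0->2] -> levels [7 4 9]
Step 3: flows [0->1,2->0] -> levels [7 5 8]
Step 4: flows [0->1,2->0] -> levels [7 6 7]
Step 5: flows [0->1,0=2] -> levels [6 7 7]
Step 6: flows [1->0,2->0] -> levels [8 6 6]
Step 7: flows [0->1,0->2] -> levels [6 7 7]
  -> period-2 cycle: step 7 state = step 5 state; never stabilizes
  -> state at step 30: (30-5) mod 2 = 1, same as step 6 -> [8 6 6]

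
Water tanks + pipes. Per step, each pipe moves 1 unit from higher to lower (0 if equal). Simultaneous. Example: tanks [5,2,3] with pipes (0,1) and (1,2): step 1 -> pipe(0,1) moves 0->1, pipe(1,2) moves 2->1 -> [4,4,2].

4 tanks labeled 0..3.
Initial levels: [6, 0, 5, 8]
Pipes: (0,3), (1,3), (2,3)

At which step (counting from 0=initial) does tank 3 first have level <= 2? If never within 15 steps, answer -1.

Answer: -1

Derivation:
Step 1: flows [3->0,3->1,3->2] -> levels [7 1 6 5]
Step 2: flows [0->3,3->1,2->3] -> levels [6 2 5 6]
Step 3: flows [0=3,3->1,3->2] -> levels [6 3 6 4]
Step 4: flows [0->3,3->1,2->3] -> levels [5 4 5 5]
Step 5: flows [0=3,3->1,2=3] -> levels [5 5 5 4]
Step 6: flows [0->3,1->3,2->3] -> levels [4 4 4 7]
Step 7: flows [3->0,3->1,3->2] -> levels [5 5 5 4]
  -> period-2 cycle (repeats step 5); tank 3 never drops to <=2
Tank 3 never reaches <=2 within 15 steps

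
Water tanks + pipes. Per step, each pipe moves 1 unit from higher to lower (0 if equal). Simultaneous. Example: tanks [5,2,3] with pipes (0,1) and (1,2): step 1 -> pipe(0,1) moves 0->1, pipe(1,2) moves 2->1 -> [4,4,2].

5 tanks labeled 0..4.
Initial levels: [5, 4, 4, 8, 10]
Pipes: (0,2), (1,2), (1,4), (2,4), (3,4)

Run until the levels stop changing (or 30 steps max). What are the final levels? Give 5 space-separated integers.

Step 1: flows [0->2,1=2,4->1,4->2,4->3] -> levels [4 5 6 9 7]
Step 2: flows [2->0,2->1,4->1,4->2,3->4] -> levels [5 7 5 8 6]
Step 3: flows [0=2,1->2,1->4,4->2,3->4] -> levels [5 5 7 7 7]
Step 4: flows [2->0,2->1,4->1,2=4,3=4] -> levels [6 7 5 7 6]
Step 5: flows [0->2,1->2,1->4,4->2,3->4] -> levels [5 5 8 6 7]
Step 6: flows [2->0,2->1,4->1,2->4,4->3] -> levels [6 7 5 7 6]
  -> period-2 cycle: step 6 state = step 4 state; never stabilizes
  -> state at step 30: (30-4) mod 2 = 0, same as step 4 -> [6 7 5 7 6]

Answer: 6 7 5 7 6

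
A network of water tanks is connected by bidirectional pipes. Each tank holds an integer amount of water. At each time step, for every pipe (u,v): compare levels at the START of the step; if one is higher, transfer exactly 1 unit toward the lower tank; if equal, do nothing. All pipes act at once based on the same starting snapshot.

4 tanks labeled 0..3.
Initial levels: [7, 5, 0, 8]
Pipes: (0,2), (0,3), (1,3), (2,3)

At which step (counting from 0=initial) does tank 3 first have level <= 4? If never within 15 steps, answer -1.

Step 1: flows [0->2,3->0,3->1,3->2] -> levels [7 6 2 5]
Step 2: flows [0->2,0->3,1->3,3->2] -> levels [5 5 4 6]
Step 3: flows [0->2,3->0,3->1,3->2] -> levels [5 6 6 3]
Tank 3 first reaches <=4 at step 3

Answer: 3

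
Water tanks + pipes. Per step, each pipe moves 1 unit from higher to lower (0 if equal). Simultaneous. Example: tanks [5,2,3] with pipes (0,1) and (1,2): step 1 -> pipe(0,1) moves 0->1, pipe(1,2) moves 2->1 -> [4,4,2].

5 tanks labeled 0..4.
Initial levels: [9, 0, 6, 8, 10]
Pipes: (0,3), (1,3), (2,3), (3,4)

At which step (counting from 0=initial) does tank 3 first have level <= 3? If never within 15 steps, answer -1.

Step 1: flows [0->3,3->1,3->2,4->3] -> levels [8 1 7 8 9]
Step 2: flows [0=3,3->1,3->2,4->3] -> levels [8 2 8 7 8]
Step 3: flows [0->3,3->1,2->3,4->3] -> levels [7 3 7 9 7]
Step 4: flows [3->0,3->1,3->2,3->4] -> levels [8 4 8 5 8]
Step 5: flows [0->3,3->1,2->3,4->3] -> levels [7 5 7 7 7]
Step 6: flows [0=3,3->1,2=3,3=4] -> levels [7 6 7 6 7]
Step 7: flows [0->3,1=3,2->3,4->3] -> levels [6 6 6 9 6]
Step 8: flows [3->0,3->1,3->2,3->4] -> levels [7 7 7 5 7]
Step 9: flows [0->3,1->3,2->3,4->3] -> levels [6 6 6 9 6]
  -> period-2 cycle (repeats step 7); tank 3 never drops to <=3
Tank 3 never reaches <=3 within 15 steps

Answer: -1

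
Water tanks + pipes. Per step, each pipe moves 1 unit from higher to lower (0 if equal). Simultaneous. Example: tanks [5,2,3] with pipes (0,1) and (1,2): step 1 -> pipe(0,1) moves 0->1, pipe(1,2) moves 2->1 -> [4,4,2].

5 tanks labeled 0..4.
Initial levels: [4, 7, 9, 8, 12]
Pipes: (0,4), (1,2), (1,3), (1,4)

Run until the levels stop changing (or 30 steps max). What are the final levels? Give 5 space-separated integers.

Step 1: flows [4->0,2->1,3->1,4->1] -> levels [5 10 8 7 10]
Step 2: flows [4->0,1->2,1->3,1=4] -> levels [6 8 9 8 9]
Step 3: flows [4->0,2->1,1=3,4->1] -> levels [7 10 8 8 7]
Step 4: flows [0=4,1->2,1->3,1->4] -> levels [7 7 9 9 8]
Step 5: flows [4->0,2->1,3->1,4->1] -> levels [8 10 8 8 6]
Step 6: flows [0->4,1->2,1->3,1->4] -> levels [7 7 9 9 8]
  -> period-2 cycle: step 6 state = step 4 state; never stabilizes
  -> state at step 30: (30-4) mod 2 = 0, same as step 4 -> [7 7 9 9 8]

Answer: 7 7 9 9 8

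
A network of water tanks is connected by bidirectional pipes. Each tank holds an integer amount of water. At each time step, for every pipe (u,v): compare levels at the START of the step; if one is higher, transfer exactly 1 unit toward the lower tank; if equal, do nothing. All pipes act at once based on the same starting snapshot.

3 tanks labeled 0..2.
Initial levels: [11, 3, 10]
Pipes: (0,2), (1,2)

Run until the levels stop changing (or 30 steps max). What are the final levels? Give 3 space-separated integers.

Answer: 8 8 8

Derivation:
Step 1: flows [0->2,2->1] -> levels [10 4 10]
Step 2: flows [0=2,2->1] -> levels [10 5 9]
Step 3: flows [0->2,2->1] -> levels [9 6 9]
Step 4: flows [0=2,2->1] -> levels [9 7 8]
Step 5: flows [0->2,2->1] -> levels [8 8 8]
Step 6: flows [0=2,1=2] -> levels [8 8 8]
  -> stable (no change)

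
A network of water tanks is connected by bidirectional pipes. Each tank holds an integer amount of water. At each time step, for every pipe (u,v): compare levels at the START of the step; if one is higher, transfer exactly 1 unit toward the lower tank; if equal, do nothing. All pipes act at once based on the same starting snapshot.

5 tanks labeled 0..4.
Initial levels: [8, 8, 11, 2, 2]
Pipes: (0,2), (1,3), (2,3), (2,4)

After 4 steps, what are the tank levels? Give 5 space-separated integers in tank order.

Answer: 6 7 7 5 6

Derivation:
Step 1: flows [2->0,1->3,2->3,2->4] -> levels [9 7 8 4 3]
Step 2: flows [0->2,1->3,2->3,2->4] -> levels [8 6 7 6 4]
Step 3: flows [0->2,1=3,2->3,2->4] -> levels [7 6 6 7 5]
Step 4: flows [0->2,3->1,3->2,2->4] -> levels [6 7 7 5 6]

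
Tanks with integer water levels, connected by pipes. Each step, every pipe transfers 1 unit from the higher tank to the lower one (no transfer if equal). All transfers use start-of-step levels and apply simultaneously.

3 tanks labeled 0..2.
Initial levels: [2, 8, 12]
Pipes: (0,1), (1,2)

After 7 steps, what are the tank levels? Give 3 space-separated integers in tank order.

Answer: 8 6 8

Derivation:
Step 1: flows [1->0,2->1] -> levels [3 8 11]
Step 2: flows [1->0,2->1] -> levels [4 8 10]
Step 3: flows [1->0,2->1] -> levels [5 8 9]
Step 4: flows [1->0,2->1] -> levels [6 8 8]
Step 5: flows [1->0,1=2] -> levels [7 7 8]
Step 6: flows [0=1,2->1] -> levels [7 8 7]
Step 7: flows [1->0,1->2] -> levels [8 6 8]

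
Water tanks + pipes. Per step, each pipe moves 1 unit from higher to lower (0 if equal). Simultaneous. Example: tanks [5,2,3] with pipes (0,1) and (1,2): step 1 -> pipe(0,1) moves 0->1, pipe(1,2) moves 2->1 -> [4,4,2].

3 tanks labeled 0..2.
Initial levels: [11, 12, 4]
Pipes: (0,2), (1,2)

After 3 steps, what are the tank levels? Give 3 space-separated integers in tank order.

Step 1: flows [0->2,1->2] -> levels [10 11 6]
Step 2: flows [0->2,1->2] -> levels [9 10 8]
Step 3: flows [0->2,1->2] -> levels [8 9 10]

Answer: 8 9 10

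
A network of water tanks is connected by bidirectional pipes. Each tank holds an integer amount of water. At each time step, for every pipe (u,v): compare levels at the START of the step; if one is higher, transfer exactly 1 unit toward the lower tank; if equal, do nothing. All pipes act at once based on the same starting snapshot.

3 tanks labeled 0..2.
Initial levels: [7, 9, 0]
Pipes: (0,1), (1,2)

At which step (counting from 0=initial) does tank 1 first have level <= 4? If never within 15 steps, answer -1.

Answer: 7

Derivation:
Step 1: flows [1->0,1->2] -> levels [8 7 1]
Step 2: flows [0->1,1->2] -> levels [7 7 2]
Step 3: flows [0=1,1->2] -> levels [7 6 3]
Step 4: flows [0->1,1->2] -> levels [6 6 4]
Step 5: flows [0=1,1->2] -> levels [6 5 5]
Step 6: flows [0->1,1=2] -> levels [5 6 5]
Step 7: flows [1->0,1->2] -> levels [6 4 6]
Tank 1 first reaches <=4 at step 7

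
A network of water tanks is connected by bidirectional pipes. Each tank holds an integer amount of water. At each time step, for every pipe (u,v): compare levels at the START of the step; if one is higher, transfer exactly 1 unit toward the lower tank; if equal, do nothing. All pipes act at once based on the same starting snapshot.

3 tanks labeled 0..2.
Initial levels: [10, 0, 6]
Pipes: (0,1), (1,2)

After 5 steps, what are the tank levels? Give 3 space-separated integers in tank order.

Step 1: flows [0->1,2->1] -> levels [9 2 5]
Step 2: flows [0->1,2->1] -> levels [8 4 4]
Step 3: flows [0->1,1=2] -> levels [7 5 4]
Step 4: flows [0->1,1->2] -> levels [6 5 5]
Step 5: flows [0->1,1=2] -> levels [5 6 5]

Answer: 5 6 5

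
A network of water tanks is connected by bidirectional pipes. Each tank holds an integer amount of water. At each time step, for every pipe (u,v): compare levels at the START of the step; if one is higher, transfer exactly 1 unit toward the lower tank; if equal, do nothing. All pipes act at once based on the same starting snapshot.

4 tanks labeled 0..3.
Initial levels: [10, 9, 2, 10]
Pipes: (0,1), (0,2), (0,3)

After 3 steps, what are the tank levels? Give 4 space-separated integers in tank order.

Step 1: flows [0->1,0->2,0=3] -> levels [8 10 3 10]
Step 2: flows [1->0,0->2,3->0] -> levels [9 9 4 9]
Step 3: flows [0=1,0->2,0=3] -> levels [8 9 5 9]

Answer: 8 9 5 9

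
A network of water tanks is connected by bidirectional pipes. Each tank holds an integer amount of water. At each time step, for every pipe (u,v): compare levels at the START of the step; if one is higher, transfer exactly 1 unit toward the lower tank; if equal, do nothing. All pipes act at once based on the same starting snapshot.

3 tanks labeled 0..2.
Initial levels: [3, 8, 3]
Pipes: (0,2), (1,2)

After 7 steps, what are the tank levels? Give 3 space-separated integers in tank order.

Step 1: flows [0=2,1->2] -> levels [3 7 4]
Step 2: flows [2->0,1->2] -> levels [4 6 4]
Step 3: flows [0=2,1->2] -> levels [4 5 5]
Step 4: flows [2->0,1=2] -> levels [5 5 4]
Step 5: flows [0->2,1->2] -> levels [4 4 6]
Step 6: flows [2->0,2->1] -> levels [5 5 4]
  -> period-2 cycle: step 6 state = step 4 state
  -> state at step 7: (7-4) mod 2 = 1, same as step 5 -> [4 4 6]

Answer: 4 4 6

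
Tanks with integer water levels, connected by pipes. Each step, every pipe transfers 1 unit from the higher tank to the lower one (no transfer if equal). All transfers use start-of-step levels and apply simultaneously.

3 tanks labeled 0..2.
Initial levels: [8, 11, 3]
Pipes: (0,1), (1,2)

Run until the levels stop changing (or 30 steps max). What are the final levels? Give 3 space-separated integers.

Step 1: flows [1->0,1->2] -> levels [9 9 4]
Step 2: flows [0=1,1->2] -> levels [9 8 5]
Step 3: flows [0->1,1->2] -> levels [8 8 6]
Step 4: flows [0=1,1->2] -> levels [8 7 7]
Step 5: flows [0->1,1=2] -> levels [7 8 7]
Step 6: flows [1->0,1->2] -> levels [8 6 8]
Step 7: flows [0->1,2->1] -> levels [7 8 7]
  -> period-2 cycle: step 7 state = step 5 state; never stabilizes
  -> state at step 30: (30-5) mod 2 = 1, same as step 6 -> [8 6 8]

Answer: 8 6 8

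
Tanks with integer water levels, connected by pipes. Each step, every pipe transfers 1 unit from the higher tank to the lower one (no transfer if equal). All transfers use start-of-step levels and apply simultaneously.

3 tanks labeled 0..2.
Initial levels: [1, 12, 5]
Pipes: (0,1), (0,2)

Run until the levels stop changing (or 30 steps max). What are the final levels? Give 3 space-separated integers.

Answer: 6 6 6

Derivation:
Step 1: flows [1->0,2->0] -> levels [3 11 4]
Step 2: flows [1->0,2->0] -> levels [5 10 3]
Step 3: flows [1->0,0->2] -> levels [5 9 4]
Step 4: flows [1->0,0->2] -> levels [5 8 5]
Step 5: flows [1->0,0=2] -> levels [6 7 5]
Step 6: flows [1->0,0->2] -> levels [6 6 6]
Step 7: flows [0=1,0=2] -> levels [6 6 6]
  -> stable (no change)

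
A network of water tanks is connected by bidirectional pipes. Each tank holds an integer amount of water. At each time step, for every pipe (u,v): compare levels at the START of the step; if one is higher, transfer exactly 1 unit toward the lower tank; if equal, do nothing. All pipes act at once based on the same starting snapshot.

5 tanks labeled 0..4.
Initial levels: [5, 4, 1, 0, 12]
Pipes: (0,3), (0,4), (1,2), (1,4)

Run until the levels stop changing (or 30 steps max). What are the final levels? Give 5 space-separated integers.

Answer: 5 5 4 4 4

Derivation:
Step 1: flows [0->3,4->0,1->2,4->1] -> levels [5 4 2 1 10]
Step 2: flows [0->3,4->0,1->2,4->1] -> levels [5 4 3 2 8]
Step 3: flows [0->3,4->0,1->2,4->1] -> levels [5 4 4 3 6]
Step 4: flows [0->3,4->0,1=2,4->1] -> levels [5 5 4 4 4]
Step 5: flows [0->3,0->4,1->2,1->4] -> levels [3 3 5 5 6]
Step 6: flows [3->0,4->0,2->1,4->1] -> levels [5 5 4 4 4]
  -> period-2 cycle: step 6 state = step 4 state; never stabilizes
  -> state at step 30: (30-4) mod 2 = 0, same as step 4 -> [5 5 4 4 4]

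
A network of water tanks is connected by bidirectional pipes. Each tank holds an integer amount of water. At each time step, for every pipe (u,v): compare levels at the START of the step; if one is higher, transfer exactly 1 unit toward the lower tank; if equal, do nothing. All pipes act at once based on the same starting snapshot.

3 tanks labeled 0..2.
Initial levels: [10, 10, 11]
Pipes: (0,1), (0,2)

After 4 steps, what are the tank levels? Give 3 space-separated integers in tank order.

Answer: 9 11 11

Derivation:
Step 1: flows [0=1,2->0] -> levels [11 10 10]
Step 2: flows [0->1,0->2] -> levels [9 11 11]
Step 3: flows [1->0,2->0] -> levels [11 10 10]
  -> period-2 cycle: step 3 state = step 1 state
  -> state at step 4: (4-1) mod 2 = 1, same as step 2 -> [9 11 11]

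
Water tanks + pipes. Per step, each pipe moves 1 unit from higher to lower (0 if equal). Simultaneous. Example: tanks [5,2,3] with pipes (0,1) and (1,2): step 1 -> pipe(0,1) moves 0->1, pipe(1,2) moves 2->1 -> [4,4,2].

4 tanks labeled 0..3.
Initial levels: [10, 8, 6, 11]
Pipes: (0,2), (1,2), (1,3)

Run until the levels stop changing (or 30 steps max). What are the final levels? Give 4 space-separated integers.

Answer: 8 8 10 9

Derivation:
Step 1: flows [0->2,1->2,3->1] -> levels [9 8 8 10]
Step 2: flows [0->2,1=2,3->1] -> levels [8 9 9 9]
Step 3: flows [2->0,1=2,1=3] -> levels [9 9 8 9]
Step 4: flows [0->2,1->2,1=3] -> levels [8 8 10 9]
Step 5: flows [2->0,2->1,3->1] -> levels [9 10 8 8]
Step 6: flows [0->2,1->2,1->3] -> levels [8 8 10 9]
  -> period-2 cycle: step 6 state = step 4 state; never stabilizes
  -> state at step 30: (30-4) mod 2 = 0, same as step 4 -> [8 8 10 9]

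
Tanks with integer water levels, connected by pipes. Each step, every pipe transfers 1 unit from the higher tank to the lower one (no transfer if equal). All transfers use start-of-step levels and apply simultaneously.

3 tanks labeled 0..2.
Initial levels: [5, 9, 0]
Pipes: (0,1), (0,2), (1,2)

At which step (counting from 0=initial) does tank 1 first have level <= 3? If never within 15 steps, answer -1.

Answer: -1

Derivation:
Step 1: flows [1->0,0->2,1->2] -> levels [5 7 2]
Step 2: flows [1->0,0->2,1->2] -> levels [5 5 4]
Step 3: flows [0=1,0->2,1->2] -> levels [4 4 6]
Step 4: flows [0=1,2->0,2->1] -> levels [5 5 4]
  -> period-2 cycle (repeats step 2); tank 1 never drops to <=3
Tank 1 never reaches <=3 within 15 steps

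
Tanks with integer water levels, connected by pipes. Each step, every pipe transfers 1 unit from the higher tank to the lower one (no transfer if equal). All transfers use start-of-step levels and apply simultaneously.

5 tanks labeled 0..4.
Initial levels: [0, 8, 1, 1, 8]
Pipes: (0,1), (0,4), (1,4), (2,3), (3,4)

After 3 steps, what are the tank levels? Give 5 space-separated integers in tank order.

Step 1: flows [1->0,4->0,1=4,2=3,4->3] -> levels [2 7 1 2 6]
Step 2: flows [1->0,4->0,1->4,3->2,4->3] -> levels [4 5 2 2 5]
Step 3: flows [1->0,4->0,1=4,2=3,4->3] -> levels [6 4 2 3 3]

Answer: 6 4 2 3 3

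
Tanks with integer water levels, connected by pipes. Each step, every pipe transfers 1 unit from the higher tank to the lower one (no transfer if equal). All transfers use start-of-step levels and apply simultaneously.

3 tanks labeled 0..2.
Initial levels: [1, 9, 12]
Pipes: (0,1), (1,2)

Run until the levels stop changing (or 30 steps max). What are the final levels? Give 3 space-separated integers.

Step 1: flows [1->0,2->1] -> levels [2 9 11]
Step 2: flows [1->0,2->1] -> levels [3 9 10]
Step 3: flows [1->0,2->1] -> levels [4 9 9]
Step 4: flows [1->0,1=2] -> levels [5 8 9]
Step 5: flows [1->0,2->1] -> levels [6 8 8]
Step 6: flows [1->0,1=2] -> levels [7 7 8]
Step 7: flows [0=1,2->1] -> levels [7 8 7]
Step 8: flows [1->0,1->2] -> levels [8 6 8]
Step 9: flows [0->1,2->1] -> levels [7 8 7]
  -> period-2 cycle: step 9 state = step 7 state; never stabilizes
  -> state at step 30: (30-7) mod 2 = 1, same as step 8 -> [8 6 8]

Answer: 8 6 8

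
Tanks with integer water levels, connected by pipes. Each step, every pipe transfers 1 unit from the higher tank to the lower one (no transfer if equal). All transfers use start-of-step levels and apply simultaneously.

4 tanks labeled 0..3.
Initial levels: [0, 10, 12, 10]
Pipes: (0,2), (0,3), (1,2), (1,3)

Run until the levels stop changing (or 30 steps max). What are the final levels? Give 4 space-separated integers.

Step 1: flows [2->0,3->0,2->1,1=3] -> levels [2 11 10 9]
Step 2: flows [2->0,3->0,1->2,1->3] -> levels [4 9 10 9]
Step 3: flows [2->0,3->0,2->1,1=3] -> levels [6 10 8 8]
Step 4: flows [2->0,3->0,1->2,1->3] -> levels [8 8 8 8]
Step 5: flows [0=2,0=3,1=2,1=3] -> levels [8 8 8 8]
  -> stable (no change)

Answer: 8 8 8 8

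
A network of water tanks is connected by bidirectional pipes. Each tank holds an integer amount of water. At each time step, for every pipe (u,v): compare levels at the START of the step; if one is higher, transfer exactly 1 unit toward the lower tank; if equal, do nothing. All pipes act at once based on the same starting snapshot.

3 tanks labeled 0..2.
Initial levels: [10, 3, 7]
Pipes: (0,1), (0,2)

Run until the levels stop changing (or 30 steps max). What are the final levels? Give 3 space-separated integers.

Answer: 6 7 7

Derivation:
Step 1: flows [0->1,0->2] -> levels [8 4 8]
Step 2: flows [0->1,0=2] -> levels [7 5 8]
Step 3: flows [0->1,2->0] -> levels [7 6 7]
Step 4: flows [0->1,0=2] -> levels [6 7 7]
Step 5: flows [1->0,2->0] -> levels [8 6 6]
Step 6: flows [0->1,0->2] -> levels [6 7 7]
  -> period-2 cycle: step 6 state = step 4 state; never stabilizes
  -> state at step 30: (30-4) mod 2 = 0, same as step 4 -> [6 7 7]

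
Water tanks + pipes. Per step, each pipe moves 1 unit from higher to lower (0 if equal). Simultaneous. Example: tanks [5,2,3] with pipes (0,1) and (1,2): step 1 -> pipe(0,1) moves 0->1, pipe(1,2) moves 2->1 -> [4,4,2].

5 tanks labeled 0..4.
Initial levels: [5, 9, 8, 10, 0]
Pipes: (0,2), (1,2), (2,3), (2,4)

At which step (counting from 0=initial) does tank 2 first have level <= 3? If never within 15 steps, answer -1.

Step 1: flows [2->0,1->2,3->2,2->4] -> levels [6 8 8 9 1]
Step 2: flows [2->0,1=2,3->2,2->4] -> levels [7 8 7 8 2]
Step 3: flows [0=2,1->2,3->2,2->4] -> levels [7 7 8 7 3]
Step 4: flows [2->0,2->1,2->3,2->4] -> levels [8 8 4 8 4]
Step 5: flows [0->2,1->2,3->2,2=4] -> levels [7 7 7 7 4]
Step 6: flows [0=2,1=2,2=3,2->4] -> levels [7 7 6 7 5]
Step 7: flows [0->2,1->2,3->2,2->4] -> levels [6 6 8 6 6]
Step 8: flows [2->0,2->1,2->3,2->4] -> levels [7 7 4 7 7]
Step 9: flows [0->2,1->2,3->2,4->2] -> levels [6 6 8 6 6]
  -> period-2 cycle (repeats step 7); tank 2 never drops to <=3
Tank 2 never reaches <=3 within 15 steps

Answer: -1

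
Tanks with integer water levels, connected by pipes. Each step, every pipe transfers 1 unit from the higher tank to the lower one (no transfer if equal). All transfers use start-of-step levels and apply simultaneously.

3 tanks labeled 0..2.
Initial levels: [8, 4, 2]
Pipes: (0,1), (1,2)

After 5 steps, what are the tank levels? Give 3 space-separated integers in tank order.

Answer: 4 6 4

Derivation:
Step 1: flows [0->1,1->2] -> levels [7 4 3]
Step 2: flows [0->1,1->2] -> levels [6 4 4]
Step 3: flows [0->1,1=2] -> levels [5 5 4]
Step 4: flows [0=1,1->2] -> levels [5 4 5]
Step 5: flows [0->1,2->1] -> levels [4 6 4]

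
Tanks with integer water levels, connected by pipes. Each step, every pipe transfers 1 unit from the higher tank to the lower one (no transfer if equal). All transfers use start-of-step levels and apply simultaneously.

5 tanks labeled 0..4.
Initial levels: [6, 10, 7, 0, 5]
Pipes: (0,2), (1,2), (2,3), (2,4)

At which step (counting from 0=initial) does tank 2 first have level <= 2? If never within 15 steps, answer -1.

Answer: -1

Derivation:
Step 1: flows [2->0,1->2,2->3,2->4] -> levels [7 9 5 1 6]
Step 2: flows [0->2,1->2,2->3,4->2] -> levels [6 8 7 2 5]
Step 3: flows [2->0,1->2,2->3,2->4] -> levels [7 7 5 3 6]
Step 4: flows [0->2,1->2,2->3,4->2] -> levels [6 6 7 4 5]
Step 5: flows [2->0,2->1,2->3,2->4] -> levels [7 7 3 5 6]
Step 6: flows [0->2,1->2,3->2,4->2] -> levels [6 6 7 4 5]
  -> period-2 cycle (repeats step 4); tank 2 never drops to <=2
Tank 2 never reaches <=2 within 15 steps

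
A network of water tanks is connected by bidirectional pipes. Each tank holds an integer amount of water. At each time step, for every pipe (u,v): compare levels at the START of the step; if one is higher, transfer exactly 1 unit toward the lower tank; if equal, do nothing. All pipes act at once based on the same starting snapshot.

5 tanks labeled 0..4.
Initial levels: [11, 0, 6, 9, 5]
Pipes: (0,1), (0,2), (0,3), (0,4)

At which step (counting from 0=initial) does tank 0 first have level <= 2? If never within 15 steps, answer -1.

Answer: -1

Derivation:
Step 1: flows [0->1,0->2,0->3,0->4] -> levels [7 1 7 10 6]
Step 2: flows [0->1,0=2,3->0,0->4] -> levels [6 2 7 9 7]
Step 3: flows [0->1,2->0,3->0,4->0] -> levels [8 3 6 8 6]
Step 4: flows [0->1,0->2,0=3,0->4] -> levels [5 4 7 8 7]
Step 5: flows [0->1,2->0,3->0,4->0] -> levels [7 5 6 7 6]
Step 6: flows [0->1,0->2,0=3,0->4] -> levels [4 6 7 7 7]
Step 7: flows [1->0,2->0,3->0,4->0] -> levels [8 5 6 6 6]
Step 8: flows [0->1,0->2,0->3,0->4] -> levels [4 6 7 7 7]
  -> period-2 cycle (repeats step 6); tank 0 never drops to <=2
Tank 0 never reaches <=2 within 15 steps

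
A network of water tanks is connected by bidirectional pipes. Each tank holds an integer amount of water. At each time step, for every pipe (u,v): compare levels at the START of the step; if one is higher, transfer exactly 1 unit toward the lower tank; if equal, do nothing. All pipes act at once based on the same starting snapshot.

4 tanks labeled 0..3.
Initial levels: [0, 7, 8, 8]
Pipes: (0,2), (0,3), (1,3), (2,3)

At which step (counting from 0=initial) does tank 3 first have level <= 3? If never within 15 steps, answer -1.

Step 1: flows [2->0,3->0,3->1,2=3] -> levels [2 8 7 6]
Step 2: flows [2->0,3->0,1->3,2->3] -> levels [4 7 5 7]
Step 3: flows [2->0,3->0,1=3,3->2] -> levels [6 7 5 5]
Step 4: flows [0->2,0->3,1->3,2=3] -> levels [4 6 6 7]
Step 5: flows [2->0,3->0,3->1,3->2] -> levels [6 7 6 4]
Step 6: flows [0=2,0->3,1->3,2->3] -> levels [5 6 5 7]
Step 7: flows [0=2,3->0,3->1,3->2] -> levels [6 7 6 4]
  -> period-2 cycle (repeats step 5); tank 3 never drops to <=3
Tank 3 never reaches <=3 within 15 steps

Answer: -1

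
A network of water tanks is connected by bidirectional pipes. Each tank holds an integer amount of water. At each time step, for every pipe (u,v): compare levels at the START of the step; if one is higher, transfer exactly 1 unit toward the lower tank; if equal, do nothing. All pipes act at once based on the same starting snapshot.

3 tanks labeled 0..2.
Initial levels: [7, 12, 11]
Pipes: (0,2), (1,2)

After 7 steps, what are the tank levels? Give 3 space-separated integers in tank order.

Step 1: flows [2->0,1->2] -> levels [8 11 11]
Step 2: flows [2->0,1=2] -> levels [9 11 10]
Step 3: flows [2->0,1->2] -> levels [10 10 10]
Step 4: flows [0=2,1=2] -> levels [10 10 10]
  -> stable; steps 5..7 unchanged -> [10 10 10]

Answer: 10 10 10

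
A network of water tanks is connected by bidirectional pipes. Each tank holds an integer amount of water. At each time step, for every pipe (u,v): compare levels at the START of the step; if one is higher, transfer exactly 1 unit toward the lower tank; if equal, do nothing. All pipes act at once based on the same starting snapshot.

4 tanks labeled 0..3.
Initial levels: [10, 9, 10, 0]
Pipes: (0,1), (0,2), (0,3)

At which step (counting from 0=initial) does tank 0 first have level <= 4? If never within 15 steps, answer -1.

Answer: -1

Derivation:
Step 1: flows [0->1,0=2,0->3] -> levels [8 10 10 1]
Step 2: flows [1->0,2->0,0->3] -> levels [9 9 9 2]
Step 3: flows [0=1,0=2,0->3] -> levels [8 9 9 3]
Step 4: flows [1->0,2->0,0->3] -> levels [9 8 8 4]
Step 5: flows [0->1,0->2,0->3] -> levels [6 9 9 5]
Step 6: flows [1->0,2->0,0->3] -> levels [7 8 8 6]
Step 7: flows [1->0,2->0,0->3] -> levels [8 7 7 7]
Step 8: flows [0->1,0->2,0->3] -> levels [5 8 8 8]
Step 9: flows [1->0,2->0,3->0] -> levels [8 7 7 7]
  -> period-2 cycle (repeats step 7); tank 0 never drops to <=4
Tank 0 never reaches <=4 within 15 steps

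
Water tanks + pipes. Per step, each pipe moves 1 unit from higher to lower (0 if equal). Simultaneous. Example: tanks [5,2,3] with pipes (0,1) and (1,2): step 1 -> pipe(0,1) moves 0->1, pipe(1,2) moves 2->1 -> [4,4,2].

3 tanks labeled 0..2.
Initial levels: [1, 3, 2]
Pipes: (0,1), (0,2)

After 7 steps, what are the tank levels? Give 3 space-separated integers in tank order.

Answer: 3 2 1

Derivation:
Step 1: flows [1->0,2->0] -> levels [3 2 1]
Step 2: flows [0->1,0->2] -> levels [1 3 2]
  -> period-2 cycle: step 2 state = step 0 state
  -> state at step 7: (7-0) mod 2 = 1, same as step 1 -> [3 2 1]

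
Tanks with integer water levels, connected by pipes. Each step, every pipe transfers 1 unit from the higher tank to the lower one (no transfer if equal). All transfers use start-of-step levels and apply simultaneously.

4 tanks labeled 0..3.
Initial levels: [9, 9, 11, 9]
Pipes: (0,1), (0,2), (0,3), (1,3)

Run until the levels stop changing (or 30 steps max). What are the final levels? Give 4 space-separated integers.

Answer: 8 10 10 10

Derivation:
Step 1: flows [0=1,2->0,0=3,1=3] -> levels [10 9 10 9]
Step 2: flows [0->1,0=2,0->3,1=3] -> levels [8 10 10 10]
Step 3: flows [1->0,2->0,3->0,1=3] -> levels [11 9 9 9]
Step 4: flows [0->1,0->2,0->3,1=3] -> levels [8 10 10 10]
  -> period-2 cycle: step 4 state = step 2 state; never stabilizes
  -> state at step 30: (30-2) mod 2 = 0, same as step 2 -> [8 10 10 10]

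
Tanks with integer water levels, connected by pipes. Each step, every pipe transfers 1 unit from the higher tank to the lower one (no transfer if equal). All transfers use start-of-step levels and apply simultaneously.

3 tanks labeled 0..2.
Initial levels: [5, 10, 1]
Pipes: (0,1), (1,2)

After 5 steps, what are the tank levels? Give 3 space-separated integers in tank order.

Answer: 5 6 5

Derivation:
Step 1: flows [1->0,1->2] -> levels [6 8 2]
Step 2: flows [1->0,1->2] -> levels [7 6 3]
Step 3: flows [0->1,1->2] -> levels [6 6 4]
Step 4: flows [0=1,1->2] -> levels [6 5 5]
Step 5: flows [0->1,1=2] -> levels [5 6 5]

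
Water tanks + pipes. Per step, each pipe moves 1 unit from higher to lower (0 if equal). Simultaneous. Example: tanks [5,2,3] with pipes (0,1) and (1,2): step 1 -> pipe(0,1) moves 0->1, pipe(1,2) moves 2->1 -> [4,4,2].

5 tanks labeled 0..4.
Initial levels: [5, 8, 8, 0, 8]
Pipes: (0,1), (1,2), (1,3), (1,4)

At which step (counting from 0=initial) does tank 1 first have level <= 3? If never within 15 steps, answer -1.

Answer: 5

Derivation:
Step 1: flows [1->0,1=2,1->3,1=4] -> levels [6 6 8 1 8]
Step 2: flows [0=1,2->1,1->3,4->1] -> levels [6 7 7 2 7]
Step 3: flows [1->0,1=2,1->3,1=4] -> levels [7 5 7 3 7]
Step 4: flows [0->1,2->1,1->3,4->1] -> levels [6 7 6 4 6]
Step 5: flows [1->0,1->2,1->3,1->4] -> levels [7 3 7 5 7]
Tank 1 first reaches <=3 at step 5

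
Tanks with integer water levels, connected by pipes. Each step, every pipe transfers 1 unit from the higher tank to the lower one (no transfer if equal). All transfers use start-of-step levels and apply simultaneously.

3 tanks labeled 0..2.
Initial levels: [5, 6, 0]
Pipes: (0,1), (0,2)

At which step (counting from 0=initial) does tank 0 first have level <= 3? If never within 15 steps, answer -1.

Step 1: flows [1->0,0->2] -> levels [5 5 1]
Step 2: flows [0=1,0->2] -> levels [4 5 2]
Step 3: flows [1->0,0->2] -> levels [4 4 3]
Step 4: flows [0=1,0->2] -> levels [3 4 4]
Tank 0 first reaches <=3 at step 4

Answer: 4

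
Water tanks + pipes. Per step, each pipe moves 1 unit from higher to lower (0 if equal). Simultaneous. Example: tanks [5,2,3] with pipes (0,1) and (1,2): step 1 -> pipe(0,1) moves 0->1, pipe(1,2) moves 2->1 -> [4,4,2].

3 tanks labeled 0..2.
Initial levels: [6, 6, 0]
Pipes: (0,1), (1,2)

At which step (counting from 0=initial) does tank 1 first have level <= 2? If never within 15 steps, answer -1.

Step 1: flows [0=1,1->2] -> levels [6 5 1]
Step 2: flows [0->1,1->2] -> levels [5 5 2]
Step 3: flows [0=1,1->2] -> levels [5 4 3]
Step 4: flows [0->1,1->2] -> levels [4 4 4]
Step 5: flows [0=1,1=2] -> levels [4 4 4]
  -> stable; tank 1 stays at 4 > 2
Tank 1 never reaches <=2 within 15 steps

Answer: -1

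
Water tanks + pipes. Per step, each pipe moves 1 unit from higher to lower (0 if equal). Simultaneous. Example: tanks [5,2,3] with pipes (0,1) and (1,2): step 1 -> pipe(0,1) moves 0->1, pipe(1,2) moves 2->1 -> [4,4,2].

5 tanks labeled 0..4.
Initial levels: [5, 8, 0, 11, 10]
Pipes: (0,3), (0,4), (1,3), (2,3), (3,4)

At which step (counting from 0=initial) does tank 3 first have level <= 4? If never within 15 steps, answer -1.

Step 1: flows [3->0,4->0,3->1,3->2,3->4] -> levels [7 9 1 7 10]
Step 2: flows [0=3,4->0,1->3,3->2,4->3] -> levels [8 8 2 8 8]
Step 3: flows [0=3,0=4,1=3,3->2,3=4] -> levels [8 8 3 7 8]
Step 4: flows [0->3,0=4,1->3,3->2,4->3] -> levels [7 7 4 9 7]
Step 5: flows [3->0,0=4,3->1,3->2,3->4] -> levels [8 8 5 5 8]
Step 6: flows [0->3,0=4,1->3,2=3,4->3] -> levels [7 7 5 8 7]
Step 7: flows [3->0,0=4,3->1,3->2,3->4] -> levels [8 8 6 4 8]
Tank 3 first reaches <=4 at step 7

Answer: 7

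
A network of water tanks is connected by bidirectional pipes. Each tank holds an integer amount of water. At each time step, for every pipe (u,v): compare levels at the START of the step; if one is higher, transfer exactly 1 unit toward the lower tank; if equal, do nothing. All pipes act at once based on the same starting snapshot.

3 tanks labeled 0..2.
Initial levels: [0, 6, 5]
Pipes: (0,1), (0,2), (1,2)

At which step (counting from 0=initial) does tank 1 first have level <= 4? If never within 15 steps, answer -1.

Answer: 1

Derivation:
Step 1: flows [1->0,2->0,1->2] -> levels [2 4 5]
Tank 1 first reaches <=4 at step 1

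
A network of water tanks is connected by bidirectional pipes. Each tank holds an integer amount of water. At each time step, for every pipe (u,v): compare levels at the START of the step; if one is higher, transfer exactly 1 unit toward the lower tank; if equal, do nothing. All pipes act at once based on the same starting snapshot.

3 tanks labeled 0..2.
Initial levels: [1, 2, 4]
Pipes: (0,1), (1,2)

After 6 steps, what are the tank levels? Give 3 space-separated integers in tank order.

Answer: 2 3 2

Derivation:
Step 1: flows [1->0,2->1] -> levels [2 2 3]
Step 2: flows [0=1,2->1] -> levels [2 3 2]
Step 3: flows [1->0,1->2] -> levels [3 1 3]
Step 4: flows [0->1,2->1] -> levels [2 3 2]
  -> period-2 cycle: step 4 state = step 2 state
  -> state at step 6: (6-2) mod 2 = 0, same as step 2 -> [2 3 2]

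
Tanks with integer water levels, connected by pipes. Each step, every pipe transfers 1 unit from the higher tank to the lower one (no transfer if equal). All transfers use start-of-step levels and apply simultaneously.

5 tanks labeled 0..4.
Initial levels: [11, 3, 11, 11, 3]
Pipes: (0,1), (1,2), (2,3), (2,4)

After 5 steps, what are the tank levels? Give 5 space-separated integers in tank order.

Answer: 8 9 6 8 8

Derivation:
Step 1: flows [0->1,2->1,2=3,2->4] -> levels [10 5 9 11 4]
Step 2: flows [0->1,2->1,3->2,2->4] -> levels [9 7 8 10 5]
Step 3: flows [0->1,2->1,3->2,2->4] -> levels [8 9 7 9 6]
Step 4: flows [1->0,1->2,3->2,2->4] -> levels [9 7 8 8 7]
Step 5: flows [0->1,2->1,2=3,2->4] -> levels [8 9 6 8 8]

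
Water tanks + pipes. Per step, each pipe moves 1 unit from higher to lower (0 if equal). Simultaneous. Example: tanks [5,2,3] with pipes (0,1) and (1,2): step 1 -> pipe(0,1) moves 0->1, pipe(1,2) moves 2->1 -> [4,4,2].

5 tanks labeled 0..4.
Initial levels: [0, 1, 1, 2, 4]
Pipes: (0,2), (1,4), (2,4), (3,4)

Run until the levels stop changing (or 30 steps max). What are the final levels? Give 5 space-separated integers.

Answer: 2 1 0 2 3

Derivation:
Step 1: flows [2->0,4->1,4->2,4->3] -> levels [1 2 1 3 1]
Step 2: flows [0=2,1->4,2=4,3->4] -> levels [1 1 1 2 3]
Step 3: flows [0=2,4->1,4->2,4->3] -> levels [1 2 2 3 0]
Step 4: flows [2->0,1->4,2->4,3->4] -> levels [2 1 0 2 3]
Step 5: flows [0->2,4->1,4->2,4->3] -> levels [1 2 2 3 0]
  -> period-2 cycle: step 5 state = step 3 state; never stabilizes
  -> state at step 30: (30-3) mod 2 = 1, same as step 4 -> [2 1 0 2 3]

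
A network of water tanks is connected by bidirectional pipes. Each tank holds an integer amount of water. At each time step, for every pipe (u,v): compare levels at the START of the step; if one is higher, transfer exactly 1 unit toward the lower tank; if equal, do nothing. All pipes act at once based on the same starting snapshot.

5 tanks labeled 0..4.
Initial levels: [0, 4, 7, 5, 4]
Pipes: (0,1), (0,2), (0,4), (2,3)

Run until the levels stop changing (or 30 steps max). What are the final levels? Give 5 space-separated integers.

Answer: 6 3 3 5 3

Derivation:
Step 1: flows [1->0,2->0,4->0,2->3] -> levels [3 3 5 6 3]
Step 2: flows [0=1,2->0,0=4,3->2] -> levels [4 3 5 5 3]
Step 3: flows [0->1,2->0,0->4,2=3] -> levels [3 4 4 5 4]
Step 4: flows [1->0,2->0,4->0,3->2] -> levels [6 3 4 4 3]
Step 5: flows [0->1,0->2,0->4,2=3] -> levels [3 4 5 4 4]
Step 6: flows [1->0,2->0,4->0,2->3] -> levels [6 3 3 5 3]
Step 7: flows [0->1,0->2,0->4,3->2] -> levels [3 4 5 4 4]
  -> period-2 cycle: step 7 state = step 5 state; never stabilizes
  -> state at step 30: (30-5) mod 2 = 1, same as step 6 -> [6 3 3 5 3]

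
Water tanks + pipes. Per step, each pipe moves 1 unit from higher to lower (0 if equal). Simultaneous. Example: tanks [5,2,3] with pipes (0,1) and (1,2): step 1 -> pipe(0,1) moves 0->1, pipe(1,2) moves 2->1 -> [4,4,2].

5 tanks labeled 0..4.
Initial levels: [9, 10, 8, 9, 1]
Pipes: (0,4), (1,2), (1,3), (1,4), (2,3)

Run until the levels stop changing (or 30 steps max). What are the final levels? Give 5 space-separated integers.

Answer: 7 6 8 8 8

Derivation:
Step 1: flows [0->4,1->2,1->3,1->4,3->2] -> levels [8 7 10 9 3]
Step 2: flows [0->4,2->1,3->1,1->4,2->3] -> levels [7 8 8 9 5]
Step 3: flows [0->4,1=2,3->1,1->4,3->2] -> levels [6 8 9 7 7]
Step 4: flows [4->0,2->1,1->3,1->4,2->3] -> levels [7 7 7 9 7]
Step 5: flows [0=4,1=2,3->1,1=4,3->2] -> levels [7 8 8 7 7]
Step 6: flows [0=4,1=2,1->3,1->4,2->3] -> levels [7 6 7 9 8]
Step 7: flows [4->0,2->1,3->1,4->1,3->2] -> levels [8 9 7 7 6]
Step 8: flows [0->4,1->2,1->3,1->4,2=3] -> levels [7 6 8 8 8]
Step 9: flows [4->0,2->1,3->1,4->1,2=3] -> levels [8 9 7 7 6]
  -> period-2 cycle: step 9 state = step 7 state; never stabilizes
  -> state at step 30: (30-7) mod 2 = 1, same as step 8 -> [7 6 8 8 8]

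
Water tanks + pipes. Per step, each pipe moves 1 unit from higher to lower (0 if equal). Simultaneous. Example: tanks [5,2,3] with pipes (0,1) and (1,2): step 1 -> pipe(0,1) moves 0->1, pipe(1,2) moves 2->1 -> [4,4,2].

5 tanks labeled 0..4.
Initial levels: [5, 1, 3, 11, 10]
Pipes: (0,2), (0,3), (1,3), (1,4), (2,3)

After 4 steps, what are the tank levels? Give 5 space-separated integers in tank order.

Answer: 6 8 6 4 6

Derivation:
Step 1: flows [0->2,3->0,3->1,4->1,3->2] -> levels [5 3 5 8 9]
Step 2: flows [0=2,3->0,3->1,4->1,3->2] -> levels [6 5 6 5 8]
Step 3: flows [0=2,0->3,1=3,4->1,2->3] -> levels [5 6 5 7 7]
Step 4: flows [0=2,3->0,3->1,4->1,3->2] -> levels [6 8 6 4 6]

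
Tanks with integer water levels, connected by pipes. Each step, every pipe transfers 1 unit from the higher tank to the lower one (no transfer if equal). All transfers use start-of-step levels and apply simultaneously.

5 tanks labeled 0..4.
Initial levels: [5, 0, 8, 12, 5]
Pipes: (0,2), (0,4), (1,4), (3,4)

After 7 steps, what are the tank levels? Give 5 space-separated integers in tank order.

Step 1: flows [2->0,0=4,4->1,3->4] -> levels [6 1 7 11 5]
Step 2: flows [2->0,0->4,4->1,3->4] -> levels [6 2 6 10 6]
Step 3: flows [0=2,0=4,4->1,3->4] -> levels [6 3 6 9 6]
Step 4: flows [0=2,0=4,4->1,3->4] -> levels [6 4 6 8 6]
Step 5: flows [0=2,0=4,4->1,3->4] -> levels [6 5 6 7 6]
Step 6: flows [0=2,0=4,4->1,3->4] -> levels [6 6 6 6 6]
Step 7: flows [0=2,0=4,1=4,3=4] -> levels [6 6 6 6 6]

Answer: 6 6 6 6 6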